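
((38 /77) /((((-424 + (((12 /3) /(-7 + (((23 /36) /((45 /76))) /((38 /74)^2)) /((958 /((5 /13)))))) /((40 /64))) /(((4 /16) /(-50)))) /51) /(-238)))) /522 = 147307556681 /3094942712268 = 0.05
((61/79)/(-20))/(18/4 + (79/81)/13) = -64233/7611650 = -0.01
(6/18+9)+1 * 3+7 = 58/3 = 19.33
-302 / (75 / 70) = -4228 / 15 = -281.87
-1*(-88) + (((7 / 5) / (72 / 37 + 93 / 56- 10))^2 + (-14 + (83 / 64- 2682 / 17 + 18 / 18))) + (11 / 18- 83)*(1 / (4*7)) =-25368403863033571 / 300707684222400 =-84.36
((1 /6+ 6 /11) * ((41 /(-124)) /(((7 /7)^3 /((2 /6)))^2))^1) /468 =-1927 /34471008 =-0.00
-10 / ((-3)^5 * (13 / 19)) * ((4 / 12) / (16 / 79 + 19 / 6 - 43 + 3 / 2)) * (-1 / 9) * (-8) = -0.00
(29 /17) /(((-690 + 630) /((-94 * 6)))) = 1363 /85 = 16.04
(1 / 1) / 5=1 / 5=0.20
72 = 72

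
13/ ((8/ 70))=113.75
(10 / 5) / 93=2 / 93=0.02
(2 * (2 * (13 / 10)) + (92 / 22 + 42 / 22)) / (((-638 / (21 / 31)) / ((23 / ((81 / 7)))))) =-25921 / 1087790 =-0.02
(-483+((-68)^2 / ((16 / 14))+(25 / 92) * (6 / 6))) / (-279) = -327821 / 25668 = -12.77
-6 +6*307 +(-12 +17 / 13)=23729 / 13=1825.31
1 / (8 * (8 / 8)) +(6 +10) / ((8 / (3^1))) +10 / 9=521 / 72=7.24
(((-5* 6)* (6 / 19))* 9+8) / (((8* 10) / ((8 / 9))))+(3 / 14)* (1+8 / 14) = -43717 / 83790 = -0.52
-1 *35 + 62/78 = -34.21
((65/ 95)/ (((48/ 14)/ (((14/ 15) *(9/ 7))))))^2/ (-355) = -8281/ 51262000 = -0.00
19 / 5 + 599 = 3014 / 5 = 602.80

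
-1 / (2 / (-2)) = 1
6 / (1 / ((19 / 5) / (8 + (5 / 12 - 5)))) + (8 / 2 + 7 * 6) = 10798 / 205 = 52.67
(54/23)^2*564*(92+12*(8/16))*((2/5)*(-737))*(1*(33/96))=-81664421454/2645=-30875017.56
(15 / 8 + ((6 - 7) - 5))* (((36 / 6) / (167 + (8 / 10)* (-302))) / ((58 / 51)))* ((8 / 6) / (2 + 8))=0.04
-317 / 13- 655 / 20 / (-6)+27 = 2519 / 312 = 8.07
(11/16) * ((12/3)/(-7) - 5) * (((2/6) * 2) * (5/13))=-55/56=-0.98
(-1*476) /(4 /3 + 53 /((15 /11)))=-2380 /201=-11.84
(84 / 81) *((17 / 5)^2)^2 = 2338588 / 16875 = 138.58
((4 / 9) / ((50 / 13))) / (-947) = -26 / 213075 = -0.00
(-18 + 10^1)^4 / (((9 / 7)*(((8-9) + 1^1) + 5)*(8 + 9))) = 28672 / 765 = 37.48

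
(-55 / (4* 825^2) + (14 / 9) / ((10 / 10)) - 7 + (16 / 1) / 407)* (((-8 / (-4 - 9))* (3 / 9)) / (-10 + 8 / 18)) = 0.12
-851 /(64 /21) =-17871 /64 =-279.23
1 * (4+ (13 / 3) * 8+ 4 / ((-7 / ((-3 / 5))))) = 4096 / 105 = 39.01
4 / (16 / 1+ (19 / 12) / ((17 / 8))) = 102 / 427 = 0.24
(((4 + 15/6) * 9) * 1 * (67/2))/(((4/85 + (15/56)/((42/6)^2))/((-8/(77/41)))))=-21418029360/134761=-158933.44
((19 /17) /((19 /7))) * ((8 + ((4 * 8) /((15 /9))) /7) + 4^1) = 516 /85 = 6.07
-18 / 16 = -1.12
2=2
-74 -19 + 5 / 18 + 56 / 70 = -91.92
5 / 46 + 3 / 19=233 / 874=0.27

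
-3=-3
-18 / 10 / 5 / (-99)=1 / 275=0.00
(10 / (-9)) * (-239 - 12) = 278.89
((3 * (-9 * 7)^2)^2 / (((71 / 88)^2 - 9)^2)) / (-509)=-3995.89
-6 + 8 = 2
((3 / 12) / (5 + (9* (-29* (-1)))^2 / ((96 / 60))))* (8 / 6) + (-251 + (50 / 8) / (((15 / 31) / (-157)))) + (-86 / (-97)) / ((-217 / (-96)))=-65350237127309 / 28680946420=-2278.52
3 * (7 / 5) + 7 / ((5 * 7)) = 4.40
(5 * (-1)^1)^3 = -125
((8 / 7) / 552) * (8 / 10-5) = -1 / 115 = -0.01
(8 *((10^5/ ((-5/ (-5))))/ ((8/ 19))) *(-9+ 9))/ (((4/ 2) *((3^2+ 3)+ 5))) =0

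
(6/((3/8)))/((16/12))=12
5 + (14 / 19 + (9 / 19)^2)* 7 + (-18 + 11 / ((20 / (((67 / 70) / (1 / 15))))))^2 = 113.81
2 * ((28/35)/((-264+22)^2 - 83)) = 8/292405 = 0.00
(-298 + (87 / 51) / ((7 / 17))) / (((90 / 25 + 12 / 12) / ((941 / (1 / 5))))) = -48390925 / 161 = -300564.75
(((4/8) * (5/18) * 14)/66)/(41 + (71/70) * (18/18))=1225/1746954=0.00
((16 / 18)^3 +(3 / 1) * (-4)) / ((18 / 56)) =-230608 / 6561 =-35.15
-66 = -66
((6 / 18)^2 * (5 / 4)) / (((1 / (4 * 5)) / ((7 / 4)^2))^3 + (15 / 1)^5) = 73530625 / 402028692189804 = 0.00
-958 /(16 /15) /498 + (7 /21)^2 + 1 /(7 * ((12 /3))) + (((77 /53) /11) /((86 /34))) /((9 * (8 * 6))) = -473772949 /286005384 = -1.66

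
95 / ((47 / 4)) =380 / 47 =8.09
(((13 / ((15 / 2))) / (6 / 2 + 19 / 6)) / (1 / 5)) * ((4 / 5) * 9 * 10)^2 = 269568 / 37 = 7285.62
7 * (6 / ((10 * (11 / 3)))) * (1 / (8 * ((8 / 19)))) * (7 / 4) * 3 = 25137 / 14080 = 1.79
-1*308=-308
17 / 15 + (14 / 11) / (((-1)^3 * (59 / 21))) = 6623 / 9735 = 0.68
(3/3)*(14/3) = 14/3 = 4.67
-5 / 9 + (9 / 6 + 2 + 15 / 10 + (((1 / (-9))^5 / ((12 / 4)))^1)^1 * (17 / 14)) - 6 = -1.56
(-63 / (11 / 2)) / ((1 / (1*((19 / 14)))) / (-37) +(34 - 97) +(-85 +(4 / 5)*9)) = 24605 / 302489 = 0.08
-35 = -35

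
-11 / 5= -2.20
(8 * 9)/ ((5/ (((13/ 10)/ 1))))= 468/ 25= 18.72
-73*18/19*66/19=-86724/361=-240.23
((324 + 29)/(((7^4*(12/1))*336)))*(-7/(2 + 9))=-353/15212736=-0.00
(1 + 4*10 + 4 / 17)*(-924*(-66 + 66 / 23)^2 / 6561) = -50577744448 / 2185299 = -23144.54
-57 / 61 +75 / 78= 0.03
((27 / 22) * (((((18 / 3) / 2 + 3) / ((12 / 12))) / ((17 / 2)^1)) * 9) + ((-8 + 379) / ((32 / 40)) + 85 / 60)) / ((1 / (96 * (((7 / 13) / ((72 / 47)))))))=349177570 / 21879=15959.48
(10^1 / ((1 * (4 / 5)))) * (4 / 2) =25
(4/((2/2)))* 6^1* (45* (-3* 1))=-3240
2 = 2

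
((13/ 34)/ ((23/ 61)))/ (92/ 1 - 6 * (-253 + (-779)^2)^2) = -793/ 1726416716110904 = -0.00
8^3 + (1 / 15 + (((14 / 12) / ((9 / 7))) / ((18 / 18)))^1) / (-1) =137977 / 270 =511.03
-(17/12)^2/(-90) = 289/12960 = 0.02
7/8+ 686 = 5495/8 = 686.88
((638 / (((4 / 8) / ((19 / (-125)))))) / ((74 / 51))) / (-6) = 103037 / 4625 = 22.28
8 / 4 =2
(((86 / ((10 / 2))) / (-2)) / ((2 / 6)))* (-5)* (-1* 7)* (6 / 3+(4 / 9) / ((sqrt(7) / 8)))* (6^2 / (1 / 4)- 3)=-254646- 64672* sqrt(7)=-425752.03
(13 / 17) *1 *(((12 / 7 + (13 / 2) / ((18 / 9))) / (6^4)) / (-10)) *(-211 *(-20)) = -381277 / 308448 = -1.24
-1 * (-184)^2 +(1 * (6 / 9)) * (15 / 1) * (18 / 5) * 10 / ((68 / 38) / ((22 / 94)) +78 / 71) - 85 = -109971053 / 3244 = -33899.83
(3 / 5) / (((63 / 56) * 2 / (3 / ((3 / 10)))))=8 / 3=2.67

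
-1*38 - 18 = -56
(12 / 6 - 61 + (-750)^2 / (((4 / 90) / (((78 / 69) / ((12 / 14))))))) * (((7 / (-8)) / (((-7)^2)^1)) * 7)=-383904893 / 184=-2086439.64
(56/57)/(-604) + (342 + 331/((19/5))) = 3693295/8607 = 429.10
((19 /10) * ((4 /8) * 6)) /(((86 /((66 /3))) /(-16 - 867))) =-553641 /430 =-1287.54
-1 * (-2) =2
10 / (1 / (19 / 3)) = 190 / 3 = 63.33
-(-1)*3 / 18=1 / 6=0.17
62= 62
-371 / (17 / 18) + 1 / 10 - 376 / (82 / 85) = -5453883 / 6970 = -782.48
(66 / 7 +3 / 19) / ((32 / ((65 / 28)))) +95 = 11403835 / 119168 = 95.70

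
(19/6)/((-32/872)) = -2071/24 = -86.29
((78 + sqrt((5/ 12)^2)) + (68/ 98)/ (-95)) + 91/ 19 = 4647487/ 55860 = 83.20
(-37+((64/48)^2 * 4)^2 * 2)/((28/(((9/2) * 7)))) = 5195/72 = 72.15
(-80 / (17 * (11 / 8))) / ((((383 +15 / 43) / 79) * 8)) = -67940 / 770627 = -0.09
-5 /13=-0.38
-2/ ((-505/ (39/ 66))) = 13/ 5555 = 0.00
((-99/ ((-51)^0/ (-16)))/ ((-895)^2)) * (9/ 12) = 0.00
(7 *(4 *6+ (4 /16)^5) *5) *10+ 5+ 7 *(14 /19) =81817341 /9728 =8410.50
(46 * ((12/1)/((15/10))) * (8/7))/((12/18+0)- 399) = -8832/8365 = -1.06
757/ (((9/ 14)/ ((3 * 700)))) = 7418600/ 3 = 2472866.67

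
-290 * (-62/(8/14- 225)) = -125860/1571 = -80.11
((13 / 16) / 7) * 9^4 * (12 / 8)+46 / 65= 16642439 / 14560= 1143.02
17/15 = 1.13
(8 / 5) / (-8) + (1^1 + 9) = 49 / 5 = 9.80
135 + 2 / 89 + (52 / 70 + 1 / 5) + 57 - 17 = 548132 / 3115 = 175.97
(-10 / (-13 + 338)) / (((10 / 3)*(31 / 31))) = -3 / 325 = -0.01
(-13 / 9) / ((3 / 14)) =-182 / 27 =-6.74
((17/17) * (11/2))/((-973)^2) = 0.00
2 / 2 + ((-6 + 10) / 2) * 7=15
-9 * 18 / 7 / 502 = -81 / 1757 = -0.05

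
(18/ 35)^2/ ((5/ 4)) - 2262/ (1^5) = -2261.79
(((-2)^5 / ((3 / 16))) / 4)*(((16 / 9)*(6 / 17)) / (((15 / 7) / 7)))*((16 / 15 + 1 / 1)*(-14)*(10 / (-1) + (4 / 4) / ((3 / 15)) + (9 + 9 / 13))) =5313437696 / 447525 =11872.94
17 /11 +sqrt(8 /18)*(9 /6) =28 /11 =2.55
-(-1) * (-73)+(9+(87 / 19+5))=-1034 / 19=-54.42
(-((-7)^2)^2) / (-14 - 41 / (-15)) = 36015 / 169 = 213.11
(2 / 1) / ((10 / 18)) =18 / 5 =3.60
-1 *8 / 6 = -1.33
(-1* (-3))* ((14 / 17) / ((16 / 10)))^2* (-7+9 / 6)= -40425 / 9248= -4.37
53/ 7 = 7.57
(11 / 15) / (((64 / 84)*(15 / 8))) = 77 / 150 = 0.51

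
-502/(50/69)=-17319/25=-692.76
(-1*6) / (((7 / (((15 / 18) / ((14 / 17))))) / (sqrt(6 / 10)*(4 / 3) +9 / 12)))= -34*sqrt(15) / 147 - 255 / 392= -1.55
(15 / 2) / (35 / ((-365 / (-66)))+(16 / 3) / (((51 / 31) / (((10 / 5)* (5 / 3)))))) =502605 / 1148276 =0.44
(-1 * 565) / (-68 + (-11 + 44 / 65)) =36725 / 5091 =7.21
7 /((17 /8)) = 3.29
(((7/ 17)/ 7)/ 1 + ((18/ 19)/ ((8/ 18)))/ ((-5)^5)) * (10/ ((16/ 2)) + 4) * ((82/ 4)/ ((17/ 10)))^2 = 4143384273/ 93347000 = 44.39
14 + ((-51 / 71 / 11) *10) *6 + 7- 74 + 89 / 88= -31755 / 568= -55.91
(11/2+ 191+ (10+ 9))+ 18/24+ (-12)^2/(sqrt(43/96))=576 * sqrt(258)/43+ 865/4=431.41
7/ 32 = 0.22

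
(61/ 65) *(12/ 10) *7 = 2562/ 325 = 7.88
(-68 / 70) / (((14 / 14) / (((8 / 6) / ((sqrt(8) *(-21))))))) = 34 *sqrt(2) / 2205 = 0.02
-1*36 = -36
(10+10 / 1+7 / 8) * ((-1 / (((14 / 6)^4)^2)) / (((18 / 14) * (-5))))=121743 / 32941720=0.00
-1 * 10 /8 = -5 /4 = -1.25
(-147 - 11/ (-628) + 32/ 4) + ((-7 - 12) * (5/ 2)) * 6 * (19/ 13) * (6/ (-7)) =12461149/ 57148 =218.05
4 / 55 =0.07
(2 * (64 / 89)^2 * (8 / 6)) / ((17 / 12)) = 131072 / 134657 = 0.97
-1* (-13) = 13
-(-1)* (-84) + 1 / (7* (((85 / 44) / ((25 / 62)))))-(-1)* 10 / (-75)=-4653868 / 55335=-84.10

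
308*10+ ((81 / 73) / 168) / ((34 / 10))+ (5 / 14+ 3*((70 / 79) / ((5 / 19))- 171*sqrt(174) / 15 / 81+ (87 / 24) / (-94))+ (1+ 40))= 230859412121 / 73725328- 19*sqrt(174) / 45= 3125.78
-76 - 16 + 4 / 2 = -90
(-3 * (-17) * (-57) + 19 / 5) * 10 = -29032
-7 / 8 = -0.88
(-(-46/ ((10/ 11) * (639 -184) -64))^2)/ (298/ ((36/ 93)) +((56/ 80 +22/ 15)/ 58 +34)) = -0.00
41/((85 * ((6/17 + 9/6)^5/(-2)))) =-0.04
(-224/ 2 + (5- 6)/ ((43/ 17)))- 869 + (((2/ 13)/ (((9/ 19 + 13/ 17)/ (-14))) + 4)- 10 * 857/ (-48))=-268518863/ 335400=-800.59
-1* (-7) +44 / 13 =135 / 13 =10.38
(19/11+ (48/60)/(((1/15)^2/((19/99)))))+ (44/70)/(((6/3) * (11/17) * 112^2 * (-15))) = 2627654213/72441600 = 36.27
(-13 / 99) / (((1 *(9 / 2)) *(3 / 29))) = -754 / 2673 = -0.28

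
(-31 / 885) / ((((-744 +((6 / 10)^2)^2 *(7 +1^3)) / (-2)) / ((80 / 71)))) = -19375 / 182359737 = -0.00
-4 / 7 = -0.57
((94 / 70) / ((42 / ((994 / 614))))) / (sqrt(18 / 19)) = 3337 * sqrt(38) / 386820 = 0.05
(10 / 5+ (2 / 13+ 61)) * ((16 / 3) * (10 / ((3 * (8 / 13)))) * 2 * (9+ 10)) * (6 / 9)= 1247920 / 27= 46219.26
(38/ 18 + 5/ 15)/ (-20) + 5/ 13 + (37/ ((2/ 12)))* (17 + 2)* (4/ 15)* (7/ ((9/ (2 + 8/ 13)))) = 2288.32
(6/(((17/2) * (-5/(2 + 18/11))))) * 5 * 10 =-4800/187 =-25.67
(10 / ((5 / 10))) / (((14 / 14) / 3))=60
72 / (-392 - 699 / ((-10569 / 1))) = -84552 / 460261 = -0.18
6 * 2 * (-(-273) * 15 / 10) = 4914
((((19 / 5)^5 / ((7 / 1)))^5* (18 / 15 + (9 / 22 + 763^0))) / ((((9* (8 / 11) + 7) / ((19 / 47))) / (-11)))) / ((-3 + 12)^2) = -797572491552666431239207750493595931 / 4058928617835044860839843750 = -196498279.88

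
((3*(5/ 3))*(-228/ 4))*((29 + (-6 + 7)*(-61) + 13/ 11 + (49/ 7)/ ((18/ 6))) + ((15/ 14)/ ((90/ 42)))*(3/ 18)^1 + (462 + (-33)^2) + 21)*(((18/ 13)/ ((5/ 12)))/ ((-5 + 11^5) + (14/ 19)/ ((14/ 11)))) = -794399994/ 87512711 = -9.08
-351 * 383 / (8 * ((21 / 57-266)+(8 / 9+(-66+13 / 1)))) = 22988043 / 434672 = 52.89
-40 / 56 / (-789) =5 / 5523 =0.00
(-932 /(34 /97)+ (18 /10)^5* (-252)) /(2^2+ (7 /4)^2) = -6307554656 /6003125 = -1050.71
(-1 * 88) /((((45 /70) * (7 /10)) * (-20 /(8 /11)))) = 64 /9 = 7.11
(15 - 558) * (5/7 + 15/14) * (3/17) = -171.11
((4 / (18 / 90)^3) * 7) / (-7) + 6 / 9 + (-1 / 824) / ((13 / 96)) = -2005858 / 4017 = -499.34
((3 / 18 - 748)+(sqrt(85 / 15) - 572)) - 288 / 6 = -8207 / 6+sqrt(51) / 3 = -1365.45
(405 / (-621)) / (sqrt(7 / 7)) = -15 / 23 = -0.65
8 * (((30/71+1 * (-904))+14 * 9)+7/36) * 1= -6219.06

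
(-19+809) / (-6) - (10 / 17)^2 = -132.01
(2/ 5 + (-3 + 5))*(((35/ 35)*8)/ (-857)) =-96/ 4285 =-0.02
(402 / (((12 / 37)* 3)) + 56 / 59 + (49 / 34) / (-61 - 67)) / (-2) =-318986399 / 1540608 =-207.05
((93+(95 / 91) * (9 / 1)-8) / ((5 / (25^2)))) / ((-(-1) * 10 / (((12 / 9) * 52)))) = 1718000 / 21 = 81809.52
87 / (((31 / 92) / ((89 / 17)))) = 712356 / 527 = 1351.72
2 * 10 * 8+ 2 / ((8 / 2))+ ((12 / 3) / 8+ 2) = 163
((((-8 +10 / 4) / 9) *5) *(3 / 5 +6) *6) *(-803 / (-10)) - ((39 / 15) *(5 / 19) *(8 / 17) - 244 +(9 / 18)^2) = -61194753 / 6460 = -9472.87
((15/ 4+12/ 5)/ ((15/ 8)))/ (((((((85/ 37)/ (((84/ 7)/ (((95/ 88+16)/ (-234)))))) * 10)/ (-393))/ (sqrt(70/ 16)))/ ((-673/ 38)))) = -1377020718216 * sqrt(70)/ 33713125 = -341735.80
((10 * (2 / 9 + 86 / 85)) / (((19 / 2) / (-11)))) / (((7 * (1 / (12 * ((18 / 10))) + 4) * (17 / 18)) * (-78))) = 1495296 / 218360597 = 0.01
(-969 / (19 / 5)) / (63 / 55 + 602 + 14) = -0.41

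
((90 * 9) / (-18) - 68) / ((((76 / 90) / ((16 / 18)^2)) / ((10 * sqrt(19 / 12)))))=-90400 * sqrt(57) / 513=-1330.42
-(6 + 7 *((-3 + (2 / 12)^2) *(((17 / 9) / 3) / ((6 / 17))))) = 181469 / 5832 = 31.12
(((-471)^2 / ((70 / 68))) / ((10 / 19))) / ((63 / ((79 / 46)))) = 628968533 / 56350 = 11161.82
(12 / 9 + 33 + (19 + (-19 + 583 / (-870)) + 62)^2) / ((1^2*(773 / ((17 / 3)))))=48840257933 / 1755251100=27.83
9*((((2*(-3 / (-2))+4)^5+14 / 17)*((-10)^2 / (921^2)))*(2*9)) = 514319400 / 1602233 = 321.00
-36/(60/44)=-26.40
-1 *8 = -8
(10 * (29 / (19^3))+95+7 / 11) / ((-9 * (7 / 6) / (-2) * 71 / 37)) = 356130328 / 37498153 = 9.50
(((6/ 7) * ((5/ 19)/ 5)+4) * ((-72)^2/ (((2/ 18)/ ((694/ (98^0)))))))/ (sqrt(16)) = 4355011008/ 133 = 32744443.67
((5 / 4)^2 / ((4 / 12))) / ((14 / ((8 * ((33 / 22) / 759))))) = 75 / 14168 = 0.01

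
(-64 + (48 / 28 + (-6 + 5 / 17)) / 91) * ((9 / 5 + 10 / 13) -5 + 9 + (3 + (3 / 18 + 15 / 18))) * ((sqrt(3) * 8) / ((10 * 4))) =-476455797 * sqrt(3) / 3519425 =-234.48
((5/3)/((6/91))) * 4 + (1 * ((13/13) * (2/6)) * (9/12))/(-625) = 2274991/22500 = 101.11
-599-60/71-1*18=-43867/71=-617.85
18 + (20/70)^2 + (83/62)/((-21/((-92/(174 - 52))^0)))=164215/9114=18.02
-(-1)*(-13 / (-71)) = 13 / 71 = 0.18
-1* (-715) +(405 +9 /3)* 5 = 2755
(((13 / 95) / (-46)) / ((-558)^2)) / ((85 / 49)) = -637 / 115656157800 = -0.00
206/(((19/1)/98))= 20188/19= 1062.53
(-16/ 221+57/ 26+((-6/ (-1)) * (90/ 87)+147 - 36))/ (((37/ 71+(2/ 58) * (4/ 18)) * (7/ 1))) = 32.24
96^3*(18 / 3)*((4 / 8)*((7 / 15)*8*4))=198180864 / 5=39636172.80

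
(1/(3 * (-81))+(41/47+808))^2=85342195991056/130439241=654267.81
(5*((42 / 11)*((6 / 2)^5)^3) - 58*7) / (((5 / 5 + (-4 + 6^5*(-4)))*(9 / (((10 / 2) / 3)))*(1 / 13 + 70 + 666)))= -27980327180 / 12629410893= -2.22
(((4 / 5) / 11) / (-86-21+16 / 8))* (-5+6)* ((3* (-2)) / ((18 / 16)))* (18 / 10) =64 / 9625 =0.01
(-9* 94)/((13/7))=-5922/13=-455.54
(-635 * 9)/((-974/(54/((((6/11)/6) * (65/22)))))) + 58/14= 52462133/44317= 1183.79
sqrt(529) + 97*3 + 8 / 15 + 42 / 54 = 14189 / 45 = 315.31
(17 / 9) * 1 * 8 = 136 / 9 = 15.11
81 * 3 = 243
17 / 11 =1.55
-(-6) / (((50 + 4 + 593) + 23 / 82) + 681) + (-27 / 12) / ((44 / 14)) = -0.71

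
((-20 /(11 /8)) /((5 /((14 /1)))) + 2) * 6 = -232.36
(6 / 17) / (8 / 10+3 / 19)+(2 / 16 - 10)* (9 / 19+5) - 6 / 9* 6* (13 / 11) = -18885765 / 323323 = -58.41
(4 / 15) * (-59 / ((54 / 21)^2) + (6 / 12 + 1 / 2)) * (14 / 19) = -35938 / 23085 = -1.56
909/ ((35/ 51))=46359/ 35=1324.54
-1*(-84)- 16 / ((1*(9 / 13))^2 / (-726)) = 656636 / 27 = 24319.85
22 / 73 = 0.30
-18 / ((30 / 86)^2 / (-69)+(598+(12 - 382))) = -255162 / 3232027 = -0.08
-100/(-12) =25/3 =8.33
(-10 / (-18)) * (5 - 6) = -5 / 9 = -0.56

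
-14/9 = -1.56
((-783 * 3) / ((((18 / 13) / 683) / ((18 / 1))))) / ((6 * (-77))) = 6952257 / 154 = 45144.53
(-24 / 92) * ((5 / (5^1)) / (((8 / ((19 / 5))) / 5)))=-57 / 92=-0.62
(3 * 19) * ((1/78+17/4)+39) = 128231/52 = 2465.98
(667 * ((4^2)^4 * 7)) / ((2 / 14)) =2141913088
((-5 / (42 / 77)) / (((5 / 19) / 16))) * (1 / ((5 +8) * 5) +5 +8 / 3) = -2504656 / 585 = -4281.46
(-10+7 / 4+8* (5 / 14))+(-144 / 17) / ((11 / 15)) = -88717 / 5236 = -16.94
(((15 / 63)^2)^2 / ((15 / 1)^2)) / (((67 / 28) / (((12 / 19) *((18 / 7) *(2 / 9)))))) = 1600 / 742722939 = 0.00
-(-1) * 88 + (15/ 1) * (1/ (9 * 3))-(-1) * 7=860/ 9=95.56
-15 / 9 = -1.67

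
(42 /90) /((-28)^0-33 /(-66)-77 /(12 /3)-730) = -28 /44865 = -0.00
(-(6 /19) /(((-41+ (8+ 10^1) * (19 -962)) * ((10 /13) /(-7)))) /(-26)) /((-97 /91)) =-1911 /313586450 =-0.00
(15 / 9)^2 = 25 / 9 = 2.78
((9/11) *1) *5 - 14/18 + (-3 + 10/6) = 196/99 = 1.98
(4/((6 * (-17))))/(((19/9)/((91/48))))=-91/2584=-0.04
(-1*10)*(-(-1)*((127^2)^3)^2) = -176053495162207642719667210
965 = 965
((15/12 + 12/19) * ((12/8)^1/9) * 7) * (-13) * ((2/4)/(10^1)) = -13013/9120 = -1.43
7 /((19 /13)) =4.79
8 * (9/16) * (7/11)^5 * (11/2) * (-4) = -151263/14641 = -10.33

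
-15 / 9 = -1.67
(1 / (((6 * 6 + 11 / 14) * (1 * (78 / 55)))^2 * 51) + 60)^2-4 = 2435384101592070387877 / 677247918820646121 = 3596.00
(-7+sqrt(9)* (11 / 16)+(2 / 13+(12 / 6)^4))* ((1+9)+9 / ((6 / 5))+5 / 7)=594915 / 2912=204.30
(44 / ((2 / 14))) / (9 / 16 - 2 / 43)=211904 / 355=596.91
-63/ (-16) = 3.94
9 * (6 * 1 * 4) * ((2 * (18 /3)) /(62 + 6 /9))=1944 /47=41.36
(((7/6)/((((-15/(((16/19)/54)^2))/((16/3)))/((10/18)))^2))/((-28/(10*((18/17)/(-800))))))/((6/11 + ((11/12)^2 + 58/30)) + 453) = 2883584/1033995030762031150077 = 0.00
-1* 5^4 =-625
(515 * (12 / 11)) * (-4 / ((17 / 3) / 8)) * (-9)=5339520 / 187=28553.58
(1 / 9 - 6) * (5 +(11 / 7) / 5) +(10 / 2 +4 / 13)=-35473 / 1365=-25.99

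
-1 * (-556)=556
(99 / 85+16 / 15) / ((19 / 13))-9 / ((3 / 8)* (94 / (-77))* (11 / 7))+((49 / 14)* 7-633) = -594.46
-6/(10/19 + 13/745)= -84930/7697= -11.03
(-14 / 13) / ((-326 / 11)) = 77 / 2119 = 0.04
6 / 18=1 / 3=0.33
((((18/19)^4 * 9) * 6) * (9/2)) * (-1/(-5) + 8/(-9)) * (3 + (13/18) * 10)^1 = -898174656/651605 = -1378.40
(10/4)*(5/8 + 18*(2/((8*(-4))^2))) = 845/512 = 1.65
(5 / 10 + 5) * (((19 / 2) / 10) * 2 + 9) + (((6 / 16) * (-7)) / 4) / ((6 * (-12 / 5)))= 230383 / 3840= 60.00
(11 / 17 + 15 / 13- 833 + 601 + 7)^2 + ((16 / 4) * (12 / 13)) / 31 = 75427921135 / 1514071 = 49817.96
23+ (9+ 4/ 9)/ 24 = 5053/ 216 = 23.39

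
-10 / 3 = -3.33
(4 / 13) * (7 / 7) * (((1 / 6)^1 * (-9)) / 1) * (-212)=1272 / 13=97.85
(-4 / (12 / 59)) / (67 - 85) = 59 / 54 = 1.09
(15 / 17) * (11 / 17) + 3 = 1032 / 289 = 3.57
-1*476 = -476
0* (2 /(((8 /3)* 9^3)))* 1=0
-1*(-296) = 296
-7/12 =-0.58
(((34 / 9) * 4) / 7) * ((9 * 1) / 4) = 34 / 7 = 4.86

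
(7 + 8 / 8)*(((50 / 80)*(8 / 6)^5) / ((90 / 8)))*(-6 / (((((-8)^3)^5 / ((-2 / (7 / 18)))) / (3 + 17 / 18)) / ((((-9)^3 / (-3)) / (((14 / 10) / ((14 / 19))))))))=-355 / 428422987776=-0.00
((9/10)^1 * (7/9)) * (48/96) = 7/20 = 0.35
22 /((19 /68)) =1496 /19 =78.74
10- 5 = 5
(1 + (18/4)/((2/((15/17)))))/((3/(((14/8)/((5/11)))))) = 3.83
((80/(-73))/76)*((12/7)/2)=-120/9709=-0.01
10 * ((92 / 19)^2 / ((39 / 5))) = 423200 / 14079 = 30.06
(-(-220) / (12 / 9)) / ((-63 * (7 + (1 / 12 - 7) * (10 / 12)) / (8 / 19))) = -10560 / 11837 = -0.89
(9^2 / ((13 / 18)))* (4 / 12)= 486 / 13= 37.38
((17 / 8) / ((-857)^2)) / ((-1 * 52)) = -17 / 305530784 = -0.00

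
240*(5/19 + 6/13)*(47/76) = 504780/4693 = 107.56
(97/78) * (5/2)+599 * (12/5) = 1123753/780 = 1440.71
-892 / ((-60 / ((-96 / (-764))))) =1.87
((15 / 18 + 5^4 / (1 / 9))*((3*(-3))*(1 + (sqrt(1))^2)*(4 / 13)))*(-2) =810120 / 13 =62316.92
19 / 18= 1.06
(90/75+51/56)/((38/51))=30141/10640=2.83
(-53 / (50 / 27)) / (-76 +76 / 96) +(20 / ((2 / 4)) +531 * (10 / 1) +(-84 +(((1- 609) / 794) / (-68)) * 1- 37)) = 1592604083453 / 304548625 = 5229.39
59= 59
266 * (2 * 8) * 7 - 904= 28888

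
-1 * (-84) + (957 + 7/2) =2089/2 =1044.50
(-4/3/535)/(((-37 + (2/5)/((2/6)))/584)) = 2336/57459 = 0.04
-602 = -602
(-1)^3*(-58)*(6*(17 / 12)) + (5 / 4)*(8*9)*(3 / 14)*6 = 608.71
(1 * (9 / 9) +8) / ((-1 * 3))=-3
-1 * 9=-9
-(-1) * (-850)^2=722500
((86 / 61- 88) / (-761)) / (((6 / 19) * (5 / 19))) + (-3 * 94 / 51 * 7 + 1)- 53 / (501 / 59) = -84170196061 / 1976838285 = -42.58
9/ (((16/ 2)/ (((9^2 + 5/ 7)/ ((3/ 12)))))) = 2574/ 7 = 367.71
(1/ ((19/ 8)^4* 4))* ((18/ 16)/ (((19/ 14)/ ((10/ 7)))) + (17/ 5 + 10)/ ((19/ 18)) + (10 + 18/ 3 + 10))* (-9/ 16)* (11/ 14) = -12001968/ 86663465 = -0.14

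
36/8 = 9/2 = 4.50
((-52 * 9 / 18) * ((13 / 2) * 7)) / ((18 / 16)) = -9464 / 9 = -1051.56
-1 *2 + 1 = -1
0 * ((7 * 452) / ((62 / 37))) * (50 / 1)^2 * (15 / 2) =0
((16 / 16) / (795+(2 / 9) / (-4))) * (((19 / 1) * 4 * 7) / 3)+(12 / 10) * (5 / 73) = 318870 / 1044557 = 0.31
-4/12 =-1/3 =-0.33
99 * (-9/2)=-891/2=-445.50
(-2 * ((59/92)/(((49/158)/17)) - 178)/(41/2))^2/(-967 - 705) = -103667900625/892466302882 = -0.12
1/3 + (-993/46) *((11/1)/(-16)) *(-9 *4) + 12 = -288113/552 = -521.94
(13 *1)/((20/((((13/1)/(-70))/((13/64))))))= -104/175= -0.59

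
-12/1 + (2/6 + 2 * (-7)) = -77/3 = -25.67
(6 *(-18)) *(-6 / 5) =648 / 5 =129.60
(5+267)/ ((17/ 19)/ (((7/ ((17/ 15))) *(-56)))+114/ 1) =30387840/ 12735791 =2.39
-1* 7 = -7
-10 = -10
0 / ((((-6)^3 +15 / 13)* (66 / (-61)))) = 0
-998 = -998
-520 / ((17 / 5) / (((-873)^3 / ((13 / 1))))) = 133067723400 / 17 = 7827513141.18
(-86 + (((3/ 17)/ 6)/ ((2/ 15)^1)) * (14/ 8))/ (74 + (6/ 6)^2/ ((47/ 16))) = -1094489/ 950368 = -1.15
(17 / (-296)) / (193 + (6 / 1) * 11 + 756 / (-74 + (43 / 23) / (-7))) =-203269 / 880643512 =-0.00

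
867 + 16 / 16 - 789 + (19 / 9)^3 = 64450 / 729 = 88.41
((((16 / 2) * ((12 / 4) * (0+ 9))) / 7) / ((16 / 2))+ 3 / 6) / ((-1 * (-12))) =61 / 168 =0.36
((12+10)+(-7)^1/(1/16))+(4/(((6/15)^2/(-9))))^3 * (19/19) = -11390715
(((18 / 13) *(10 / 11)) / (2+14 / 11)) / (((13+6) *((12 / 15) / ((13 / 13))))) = 0.03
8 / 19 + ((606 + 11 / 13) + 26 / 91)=1050459 / 1729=607.55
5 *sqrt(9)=15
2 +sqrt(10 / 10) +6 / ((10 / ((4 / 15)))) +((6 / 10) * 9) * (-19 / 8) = -1933 / 200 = -9.66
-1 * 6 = -6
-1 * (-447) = 447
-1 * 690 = -690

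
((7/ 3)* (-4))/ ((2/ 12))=-56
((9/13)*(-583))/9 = -583/13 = -44.85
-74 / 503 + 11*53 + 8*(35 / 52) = 3846485 / 6539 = 588.24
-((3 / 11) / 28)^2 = -9 / 94864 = -0.00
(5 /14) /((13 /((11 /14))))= 55 /2548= 0.02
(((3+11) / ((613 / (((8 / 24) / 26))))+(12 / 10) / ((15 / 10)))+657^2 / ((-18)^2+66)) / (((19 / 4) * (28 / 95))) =264792163 / 334698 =791.14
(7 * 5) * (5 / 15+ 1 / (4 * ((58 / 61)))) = 20.87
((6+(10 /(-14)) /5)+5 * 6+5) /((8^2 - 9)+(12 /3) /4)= 143 /196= 0.73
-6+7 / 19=-107 / 19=-5.63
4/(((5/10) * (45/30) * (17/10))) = 160/51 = 3.14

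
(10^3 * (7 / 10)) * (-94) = -65800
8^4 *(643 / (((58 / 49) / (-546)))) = -1214875153.66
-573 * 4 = -2292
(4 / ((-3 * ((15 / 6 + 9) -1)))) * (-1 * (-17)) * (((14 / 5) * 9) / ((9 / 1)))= -272 / 45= -6.04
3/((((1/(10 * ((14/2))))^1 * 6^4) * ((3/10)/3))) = 175/108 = 1.62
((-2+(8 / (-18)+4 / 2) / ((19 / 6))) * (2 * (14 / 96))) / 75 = -301 / 51300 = -0.01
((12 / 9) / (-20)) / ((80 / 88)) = -11 / 150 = -0.07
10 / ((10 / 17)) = 17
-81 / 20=-4.05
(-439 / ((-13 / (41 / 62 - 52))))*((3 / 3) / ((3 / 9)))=-4192011 / 806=-5201.01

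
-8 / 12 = -2 / 3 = -0.67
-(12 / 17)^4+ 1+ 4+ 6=897995 / 83521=10.75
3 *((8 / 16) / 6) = 1 / 4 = 0.25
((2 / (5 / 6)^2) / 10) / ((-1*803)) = -36 / 100375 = -0.00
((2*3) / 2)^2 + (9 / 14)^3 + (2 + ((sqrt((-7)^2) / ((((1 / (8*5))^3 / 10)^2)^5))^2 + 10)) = 6513217179346087777228655000000000000000000000000000000000000000000000000000000000000000000000000000000000000000000000.00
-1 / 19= -0.05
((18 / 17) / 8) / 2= 9 / 136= 0.07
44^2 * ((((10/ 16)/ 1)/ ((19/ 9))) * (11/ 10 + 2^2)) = 55539/ 19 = 2923.11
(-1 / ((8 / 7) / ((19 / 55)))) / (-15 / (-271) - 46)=36043 / 5478440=0.01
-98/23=-4.26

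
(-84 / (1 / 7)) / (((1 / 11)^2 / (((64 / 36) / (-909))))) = 379456 / 2727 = 139.15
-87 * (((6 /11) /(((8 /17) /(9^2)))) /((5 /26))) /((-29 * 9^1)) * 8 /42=11934 /385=31.00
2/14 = 1/7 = 0.14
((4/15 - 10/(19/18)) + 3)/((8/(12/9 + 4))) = -4.14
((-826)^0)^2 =1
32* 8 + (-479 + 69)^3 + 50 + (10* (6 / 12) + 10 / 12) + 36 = -413523913 / 6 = -68920652.17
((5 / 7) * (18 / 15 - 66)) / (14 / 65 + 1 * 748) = -0.06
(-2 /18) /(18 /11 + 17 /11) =-0.03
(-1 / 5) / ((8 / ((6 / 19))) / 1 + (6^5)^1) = -3 / 117020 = -0.00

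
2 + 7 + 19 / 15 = 154 / 15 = 10.27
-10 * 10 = -100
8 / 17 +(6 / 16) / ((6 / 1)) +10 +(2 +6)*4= 11569 / 272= 42.53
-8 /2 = -4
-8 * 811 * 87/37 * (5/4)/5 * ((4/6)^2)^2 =-752608/999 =-753.36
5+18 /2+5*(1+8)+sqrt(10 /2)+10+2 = sqrt(5)+71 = 73.24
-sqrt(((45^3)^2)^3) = -756680642578125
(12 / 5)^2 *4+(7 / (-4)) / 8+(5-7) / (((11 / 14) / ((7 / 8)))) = 181227 / 8800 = 20.59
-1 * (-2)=2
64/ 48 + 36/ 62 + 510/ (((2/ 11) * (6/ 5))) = 435131/ 186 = 2339.41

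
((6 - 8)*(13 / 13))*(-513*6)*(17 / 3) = 34884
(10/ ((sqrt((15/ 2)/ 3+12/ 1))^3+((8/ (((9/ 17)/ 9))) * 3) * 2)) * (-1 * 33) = -2154240/ 5302459+19140 * sqrt(58)/ 5302459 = -0.38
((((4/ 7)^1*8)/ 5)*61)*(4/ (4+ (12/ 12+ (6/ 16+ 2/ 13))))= 812032/ 20125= 40.35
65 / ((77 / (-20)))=-1300 / 77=-16.88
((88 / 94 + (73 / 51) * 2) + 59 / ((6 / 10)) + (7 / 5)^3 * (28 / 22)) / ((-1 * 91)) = -49732217 / 42846375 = -1.16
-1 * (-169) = 169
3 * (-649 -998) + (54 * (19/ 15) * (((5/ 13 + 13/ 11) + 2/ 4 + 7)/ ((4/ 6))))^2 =1759352132781/ 2044900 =860360.96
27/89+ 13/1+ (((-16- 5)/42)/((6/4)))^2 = 10745/801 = 13.41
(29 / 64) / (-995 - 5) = -29 / 64000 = -0.00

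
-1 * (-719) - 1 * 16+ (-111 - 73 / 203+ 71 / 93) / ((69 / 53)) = 805102568 / 1302651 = 618.05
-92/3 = -30.67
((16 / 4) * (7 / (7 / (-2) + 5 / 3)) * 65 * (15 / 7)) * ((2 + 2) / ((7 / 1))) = -93600 / 77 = -1215.58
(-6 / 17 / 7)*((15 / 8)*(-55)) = 2475 / 476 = 5.20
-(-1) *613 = 613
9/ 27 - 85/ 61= -194/ 183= -1.06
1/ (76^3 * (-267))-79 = -9259320769/ 117206592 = -79.00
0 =0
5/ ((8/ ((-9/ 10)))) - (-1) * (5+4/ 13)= 987/ 208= 4.75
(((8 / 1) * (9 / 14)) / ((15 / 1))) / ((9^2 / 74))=296 / 945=0.31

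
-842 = -842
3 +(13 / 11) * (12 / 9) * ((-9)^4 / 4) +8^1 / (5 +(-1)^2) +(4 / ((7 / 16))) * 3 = 604388 / 231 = 2616.40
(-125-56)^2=32761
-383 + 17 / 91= -34836 / 91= -382.81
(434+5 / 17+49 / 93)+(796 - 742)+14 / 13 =10068872 / 20553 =489.90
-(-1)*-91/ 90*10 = -91/ 9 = -10.11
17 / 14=1.21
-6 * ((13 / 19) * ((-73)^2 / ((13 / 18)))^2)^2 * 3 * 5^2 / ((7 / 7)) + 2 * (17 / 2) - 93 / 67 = -2552467481391192304922986 / 4087603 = -624441141028419908.91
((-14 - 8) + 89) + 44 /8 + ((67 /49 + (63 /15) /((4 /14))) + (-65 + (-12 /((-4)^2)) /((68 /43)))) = 1538923 /66640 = 23.09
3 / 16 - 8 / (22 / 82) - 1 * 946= -171711 / 176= -975.63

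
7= 7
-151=-151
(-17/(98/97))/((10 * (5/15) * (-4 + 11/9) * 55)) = 44523/1347500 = 0.03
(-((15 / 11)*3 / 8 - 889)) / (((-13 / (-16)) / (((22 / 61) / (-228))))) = -78187 / 45201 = -1.73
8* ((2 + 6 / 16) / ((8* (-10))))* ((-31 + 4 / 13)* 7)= 53067 / 1040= 51.03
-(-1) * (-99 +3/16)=-98.81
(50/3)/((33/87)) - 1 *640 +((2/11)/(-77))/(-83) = -125710964/210903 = -596.06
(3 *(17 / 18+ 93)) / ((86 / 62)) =52421 / 258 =203.18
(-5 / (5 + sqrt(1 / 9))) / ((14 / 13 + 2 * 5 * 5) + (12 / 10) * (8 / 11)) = -10725 / 594304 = -0.02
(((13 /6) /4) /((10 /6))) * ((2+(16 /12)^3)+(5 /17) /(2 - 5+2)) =24323 /18360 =1.32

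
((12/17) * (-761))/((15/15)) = -9132/17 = -537.18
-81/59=-1.37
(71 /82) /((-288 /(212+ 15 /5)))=-15265 /23616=-0.65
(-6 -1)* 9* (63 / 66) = -1323 / 22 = -60.14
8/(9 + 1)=4/5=0.80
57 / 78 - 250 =-6481 / 26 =-249.27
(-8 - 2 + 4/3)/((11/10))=-260/33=-7.88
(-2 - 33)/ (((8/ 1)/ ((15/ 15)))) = -35/ 8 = -4.38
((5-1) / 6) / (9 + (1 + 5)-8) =2 / 21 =0.10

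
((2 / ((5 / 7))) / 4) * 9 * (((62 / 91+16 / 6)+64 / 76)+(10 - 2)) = 18969 / 247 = 76.80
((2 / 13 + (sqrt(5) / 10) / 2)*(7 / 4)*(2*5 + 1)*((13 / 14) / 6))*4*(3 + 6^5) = 370799*sqrt(5) / 80 + 28523 / 2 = 24625.65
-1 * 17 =-17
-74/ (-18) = 4.11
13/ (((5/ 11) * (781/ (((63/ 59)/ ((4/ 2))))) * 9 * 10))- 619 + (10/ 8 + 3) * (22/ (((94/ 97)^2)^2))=-8388651766129457/ 16352786967200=-512.98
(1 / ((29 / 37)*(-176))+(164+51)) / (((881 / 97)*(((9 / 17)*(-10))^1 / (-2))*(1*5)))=1809485627 / 1011740400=1.79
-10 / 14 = -5 / 7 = -0.71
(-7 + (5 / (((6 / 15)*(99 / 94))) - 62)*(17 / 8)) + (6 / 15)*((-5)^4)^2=156136.47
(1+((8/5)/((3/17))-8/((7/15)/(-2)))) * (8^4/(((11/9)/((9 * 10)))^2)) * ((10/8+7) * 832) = 520630437150720/77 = 6761434248710.65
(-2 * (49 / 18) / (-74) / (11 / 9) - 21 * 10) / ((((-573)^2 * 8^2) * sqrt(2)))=-170891 * sqrt(2) / 34209255168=-0.00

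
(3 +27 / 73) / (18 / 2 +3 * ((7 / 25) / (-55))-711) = -0.00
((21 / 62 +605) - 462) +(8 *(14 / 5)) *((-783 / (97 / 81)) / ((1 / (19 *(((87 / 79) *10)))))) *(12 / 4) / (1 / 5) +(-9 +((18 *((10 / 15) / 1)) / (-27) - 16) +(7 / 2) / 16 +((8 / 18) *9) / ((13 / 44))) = -40884171557436749 / 889398432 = -45968342.29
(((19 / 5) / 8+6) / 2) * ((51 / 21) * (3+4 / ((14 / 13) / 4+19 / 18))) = 586857 / 12400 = 47.33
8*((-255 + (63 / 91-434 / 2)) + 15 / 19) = -929744 / 247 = -3764.15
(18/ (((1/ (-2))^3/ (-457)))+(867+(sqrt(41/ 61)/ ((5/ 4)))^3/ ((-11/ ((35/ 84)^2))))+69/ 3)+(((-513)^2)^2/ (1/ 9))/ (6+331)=623343780275/ 337 - 164 * sqrt(2501)/ 1841895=1849684807.93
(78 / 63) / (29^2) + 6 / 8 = 53087 / 70644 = 0.75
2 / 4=1 / 2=0.50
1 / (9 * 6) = 1 / 54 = 0.02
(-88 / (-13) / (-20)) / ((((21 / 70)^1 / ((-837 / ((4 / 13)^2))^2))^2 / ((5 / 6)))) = -313670898385011978525 / 16384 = -19144952294007078.77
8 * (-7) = -56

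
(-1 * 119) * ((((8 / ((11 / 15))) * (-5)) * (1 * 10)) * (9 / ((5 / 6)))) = 7711200 / 11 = 701018.18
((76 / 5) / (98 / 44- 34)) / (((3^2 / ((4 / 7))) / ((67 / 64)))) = -14003 / 440370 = -0.03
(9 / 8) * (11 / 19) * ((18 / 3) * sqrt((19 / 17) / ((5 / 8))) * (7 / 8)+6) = 297 / 76+2079 * sqrt(3230) / 25840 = 8.48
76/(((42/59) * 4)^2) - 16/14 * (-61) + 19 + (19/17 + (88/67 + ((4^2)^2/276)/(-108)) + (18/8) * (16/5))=895941291083/8318071440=107.71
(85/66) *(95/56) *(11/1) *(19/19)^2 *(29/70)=46835/4704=9.96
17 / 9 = 1.89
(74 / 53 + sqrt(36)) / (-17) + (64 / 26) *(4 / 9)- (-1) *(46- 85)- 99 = -14478082 / 105417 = -137.34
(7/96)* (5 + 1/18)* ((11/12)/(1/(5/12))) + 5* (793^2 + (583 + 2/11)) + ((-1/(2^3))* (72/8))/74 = 318727550455277/101274624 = 3147161.03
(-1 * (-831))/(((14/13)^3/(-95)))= -173442165/2744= -63207.79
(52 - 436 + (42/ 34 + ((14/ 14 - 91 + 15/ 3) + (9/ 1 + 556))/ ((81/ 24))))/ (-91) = 2831/ 1071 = 2.64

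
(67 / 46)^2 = 4489 / 2116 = 2.12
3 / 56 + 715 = 40043 / 56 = 715.05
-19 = -19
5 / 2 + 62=129 / 2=64.50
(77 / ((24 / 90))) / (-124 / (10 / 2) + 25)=5775 / 4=1443.75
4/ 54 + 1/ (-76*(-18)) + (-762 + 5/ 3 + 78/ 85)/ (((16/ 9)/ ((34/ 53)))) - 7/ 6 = -275.13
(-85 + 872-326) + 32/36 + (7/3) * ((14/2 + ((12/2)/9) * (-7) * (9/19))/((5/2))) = 466.36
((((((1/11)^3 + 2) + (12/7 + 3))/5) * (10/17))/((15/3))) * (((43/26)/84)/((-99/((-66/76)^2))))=-672563/28381292940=-0.00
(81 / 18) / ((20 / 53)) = 477 / 40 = 11.92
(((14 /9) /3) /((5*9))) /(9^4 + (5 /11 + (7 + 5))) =77 /43927110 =0.00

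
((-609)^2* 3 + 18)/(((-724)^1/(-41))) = 45619101/724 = 63009.81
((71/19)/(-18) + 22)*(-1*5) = -37265/342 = -108.96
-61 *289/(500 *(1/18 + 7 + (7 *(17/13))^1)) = -2.18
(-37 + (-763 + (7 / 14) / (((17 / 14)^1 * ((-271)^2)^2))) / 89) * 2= -743796322651810 / 8160487267753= -91.15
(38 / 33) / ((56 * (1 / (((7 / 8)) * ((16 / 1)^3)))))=2432 / 33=73.70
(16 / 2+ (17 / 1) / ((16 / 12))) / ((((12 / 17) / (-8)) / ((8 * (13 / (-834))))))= 36686 / 1251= 29.33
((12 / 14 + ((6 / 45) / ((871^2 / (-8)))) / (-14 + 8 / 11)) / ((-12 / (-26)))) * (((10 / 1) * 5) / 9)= 10.32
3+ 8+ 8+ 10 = 29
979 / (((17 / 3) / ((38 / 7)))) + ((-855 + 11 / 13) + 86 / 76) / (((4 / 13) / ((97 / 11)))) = -4677534167 / 198968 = -23508.98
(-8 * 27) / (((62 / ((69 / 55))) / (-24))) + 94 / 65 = 2357078 / 22165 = 106.34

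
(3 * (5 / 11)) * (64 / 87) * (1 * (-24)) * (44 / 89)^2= -1351680 / 229709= -5.88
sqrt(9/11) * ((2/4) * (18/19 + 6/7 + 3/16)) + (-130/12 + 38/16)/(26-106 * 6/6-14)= 203/2256 + 12717 * sqrt(11)/46816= 0.99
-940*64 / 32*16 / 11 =-30080 / 11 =-2734.55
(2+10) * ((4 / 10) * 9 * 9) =1944 / 5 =388.80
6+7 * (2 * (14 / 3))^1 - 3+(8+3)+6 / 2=247 / 3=82.33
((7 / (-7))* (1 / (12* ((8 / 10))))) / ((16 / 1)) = -5 / 768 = -0.01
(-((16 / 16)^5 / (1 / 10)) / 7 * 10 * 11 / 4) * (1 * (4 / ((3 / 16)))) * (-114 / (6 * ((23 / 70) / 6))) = 6688000 / 23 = 290782.61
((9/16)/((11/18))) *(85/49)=6885/4312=1.60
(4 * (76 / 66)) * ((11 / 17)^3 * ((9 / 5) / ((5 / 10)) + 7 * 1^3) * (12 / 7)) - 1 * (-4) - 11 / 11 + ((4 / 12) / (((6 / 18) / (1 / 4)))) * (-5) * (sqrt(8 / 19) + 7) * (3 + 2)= -12432249 / 687820 - 25 * sqrt(38) / 38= -22.13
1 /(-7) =-1 /7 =-0.14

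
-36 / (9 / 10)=-40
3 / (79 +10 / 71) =71 / 1873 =0.04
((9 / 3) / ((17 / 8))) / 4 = 6 / 17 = 0.35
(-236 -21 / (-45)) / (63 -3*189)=3533 / 7560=0.47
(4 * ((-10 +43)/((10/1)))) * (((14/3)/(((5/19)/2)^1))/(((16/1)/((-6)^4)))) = 948024/25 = 37920.96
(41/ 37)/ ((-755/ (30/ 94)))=-123/ 262589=-0.00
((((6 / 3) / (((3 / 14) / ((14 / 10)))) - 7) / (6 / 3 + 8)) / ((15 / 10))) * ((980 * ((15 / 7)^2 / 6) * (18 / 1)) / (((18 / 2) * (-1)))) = -1820 / 3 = -606.67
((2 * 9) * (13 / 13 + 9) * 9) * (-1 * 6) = -9720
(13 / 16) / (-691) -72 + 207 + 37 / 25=37722747 / 276400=136.48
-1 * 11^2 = -121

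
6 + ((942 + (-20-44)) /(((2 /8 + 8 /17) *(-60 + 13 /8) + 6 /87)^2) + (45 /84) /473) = 3434535494496341 /528473436134644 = 6.50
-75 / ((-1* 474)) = 25 / 158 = 0.16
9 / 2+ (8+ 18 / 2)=43 / 2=21.50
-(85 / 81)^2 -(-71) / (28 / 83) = 38461673 / 183708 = 209.36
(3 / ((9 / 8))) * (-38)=-304 / 3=-101.33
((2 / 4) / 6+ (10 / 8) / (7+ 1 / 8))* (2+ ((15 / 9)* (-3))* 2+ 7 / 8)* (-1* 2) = 59 / 16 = 3.69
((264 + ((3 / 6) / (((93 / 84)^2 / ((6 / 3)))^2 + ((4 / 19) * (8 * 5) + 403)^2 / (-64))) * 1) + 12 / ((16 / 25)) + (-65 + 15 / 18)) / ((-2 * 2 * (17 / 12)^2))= -6156425054622105 / 226103492161709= -27.23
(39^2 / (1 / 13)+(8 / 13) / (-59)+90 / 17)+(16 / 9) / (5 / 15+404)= 938458428823 / 47448921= 19778.29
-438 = -438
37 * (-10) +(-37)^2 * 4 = 5106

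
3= 3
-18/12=-3/2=-1.50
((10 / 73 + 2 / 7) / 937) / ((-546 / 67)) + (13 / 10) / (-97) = -568768321 / 42264293890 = -0.01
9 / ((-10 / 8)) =-36 / 5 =-7.20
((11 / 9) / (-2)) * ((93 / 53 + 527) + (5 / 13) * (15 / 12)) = -5348101 / 16536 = -323.42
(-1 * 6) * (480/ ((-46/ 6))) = 8640/ 23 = 375.65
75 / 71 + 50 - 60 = -635 / 71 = -8.94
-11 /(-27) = 11 /27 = 0.41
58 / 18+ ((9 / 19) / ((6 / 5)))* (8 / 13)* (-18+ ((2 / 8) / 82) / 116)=-24322049 / 21145176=-1.15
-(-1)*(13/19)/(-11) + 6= 1241/209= 5.94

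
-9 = -9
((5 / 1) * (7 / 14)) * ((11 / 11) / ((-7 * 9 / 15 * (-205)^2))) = -1 / 70602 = -0.00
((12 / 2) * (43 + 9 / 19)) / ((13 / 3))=14868 / 247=60.19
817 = 817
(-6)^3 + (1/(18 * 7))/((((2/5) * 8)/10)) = -217703/1008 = -215.98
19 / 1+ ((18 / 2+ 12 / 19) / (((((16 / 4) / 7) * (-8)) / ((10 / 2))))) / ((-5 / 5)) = 17957 / 608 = 29.53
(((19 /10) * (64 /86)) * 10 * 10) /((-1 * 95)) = -64 /43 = -1.49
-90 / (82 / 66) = -2970 / 41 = -72.44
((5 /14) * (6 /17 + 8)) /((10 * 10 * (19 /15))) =213 /9044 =0.02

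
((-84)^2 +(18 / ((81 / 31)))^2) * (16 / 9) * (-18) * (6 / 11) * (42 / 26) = -200287.68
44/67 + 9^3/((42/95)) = 1547311/938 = 1649.59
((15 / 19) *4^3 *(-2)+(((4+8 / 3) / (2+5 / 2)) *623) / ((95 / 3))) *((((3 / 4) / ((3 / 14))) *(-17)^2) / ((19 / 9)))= -12437404 / 361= -34452.64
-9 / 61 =-0.15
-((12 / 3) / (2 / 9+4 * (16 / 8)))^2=-324 / 1369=-0.24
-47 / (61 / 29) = -1363 / 61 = -22.34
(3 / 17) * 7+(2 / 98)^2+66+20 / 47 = 129801260 / 1918399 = 67.66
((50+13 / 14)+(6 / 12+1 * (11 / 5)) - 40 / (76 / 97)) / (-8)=-0.32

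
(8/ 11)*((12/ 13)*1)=96/ 143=0.67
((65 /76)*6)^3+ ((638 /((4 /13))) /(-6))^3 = -489171883730257 /11852352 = -41272136.01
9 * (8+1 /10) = 729 /10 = 72.90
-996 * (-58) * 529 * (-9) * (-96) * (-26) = -686483486208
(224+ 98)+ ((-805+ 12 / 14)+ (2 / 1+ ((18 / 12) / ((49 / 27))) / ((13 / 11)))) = -610811 / 1274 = -479.44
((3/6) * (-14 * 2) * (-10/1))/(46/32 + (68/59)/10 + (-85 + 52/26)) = -660800/384431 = -1.72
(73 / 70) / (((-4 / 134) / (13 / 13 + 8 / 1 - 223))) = 7476.24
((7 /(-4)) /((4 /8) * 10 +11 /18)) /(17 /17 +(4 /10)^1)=-45 /202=-0.22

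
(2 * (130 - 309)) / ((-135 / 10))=716 / 27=26.52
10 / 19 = 0.53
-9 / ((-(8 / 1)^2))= 9 / 64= 0.14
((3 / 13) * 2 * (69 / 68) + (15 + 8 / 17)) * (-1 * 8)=-28180 / 221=-127.51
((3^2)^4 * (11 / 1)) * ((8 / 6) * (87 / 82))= 4185918 / 41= 102095.56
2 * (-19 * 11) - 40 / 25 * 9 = -2162 / 5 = -432.40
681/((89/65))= 497.36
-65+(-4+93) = 24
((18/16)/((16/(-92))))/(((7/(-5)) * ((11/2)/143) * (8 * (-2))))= -13455/1792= -7.51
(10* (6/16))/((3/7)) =35/4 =8.75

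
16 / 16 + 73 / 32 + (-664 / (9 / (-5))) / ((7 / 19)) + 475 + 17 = 3017047 / 2016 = 1496.55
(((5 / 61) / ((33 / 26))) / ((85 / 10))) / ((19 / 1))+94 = 61118966 / 650199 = 94.00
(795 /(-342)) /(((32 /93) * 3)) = -8215 /3648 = -2.25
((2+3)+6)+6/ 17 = 193/ 17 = 11.35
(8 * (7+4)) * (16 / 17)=1408 / 17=82.82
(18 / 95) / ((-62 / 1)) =-9 / 2945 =-0.00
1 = 1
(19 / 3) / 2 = 19 / 6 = 3.17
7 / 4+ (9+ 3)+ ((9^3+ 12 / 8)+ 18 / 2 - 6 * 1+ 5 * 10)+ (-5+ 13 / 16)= 12689 / 16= 793.06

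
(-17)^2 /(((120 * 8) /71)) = 20519 /960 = 21.37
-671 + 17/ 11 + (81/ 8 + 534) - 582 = -707.33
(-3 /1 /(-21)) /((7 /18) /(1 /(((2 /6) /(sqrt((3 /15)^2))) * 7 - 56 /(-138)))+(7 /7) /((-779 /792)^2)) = 753696522 /30222862313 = 0.02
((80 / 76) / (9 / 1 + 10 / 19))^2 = 400 / 32761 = 0.01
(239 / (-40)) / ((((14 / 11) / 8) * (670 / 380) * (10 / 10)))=-49951 / 2345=-21.30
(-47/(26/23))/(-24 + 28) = -1081/104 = -10.39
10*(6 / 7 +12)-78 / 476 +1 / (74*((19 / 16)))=21486287 / 167314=128.42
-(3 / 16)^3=-27 / 4096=-0.01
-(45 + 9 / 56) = -45.16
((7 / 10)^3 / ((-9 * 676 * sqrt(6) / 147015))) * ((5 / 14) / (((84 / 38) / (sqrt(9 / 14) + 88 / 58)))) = -531069 * sqrt(6) / 1568320 - 20691 * sqrt(21) / 216320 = -1.27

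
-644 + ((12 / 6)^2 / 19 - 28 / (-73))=-892404 / 1387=-643.41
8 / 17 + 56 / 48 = 167 / 102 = 1.64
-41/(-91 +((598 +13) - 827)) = 41/307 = 0.13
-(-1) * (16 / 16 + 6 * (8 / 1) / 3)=17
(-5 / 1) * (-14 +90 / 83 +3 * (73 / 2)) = -80165 / 166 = -482.92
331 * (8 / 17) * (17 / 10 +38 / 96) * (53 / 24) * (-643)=-5673914947 / 12240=-463555.14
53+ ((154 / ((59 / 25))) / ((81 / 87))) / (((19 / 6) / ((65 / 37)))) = 91.88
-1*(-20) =20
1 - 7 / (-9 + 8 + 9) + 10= 81 / 8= 10.12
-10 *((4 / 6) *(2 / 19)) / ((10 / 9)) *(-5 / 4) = 15 / 19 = 0.79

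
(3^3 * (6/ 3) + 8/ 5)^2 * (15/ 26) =1783.48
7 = 7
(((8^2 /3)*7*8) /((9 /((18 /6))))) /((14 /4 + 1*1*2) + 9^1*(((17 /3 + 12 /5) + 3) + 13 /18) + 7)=17920 /5337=3.36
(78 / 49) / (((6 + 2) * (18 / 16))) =26 / 147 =0.18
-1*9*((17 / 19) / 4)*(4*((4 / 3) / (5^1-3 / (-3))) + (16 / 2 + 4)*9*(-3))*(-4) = -49436 / 19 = -2601.89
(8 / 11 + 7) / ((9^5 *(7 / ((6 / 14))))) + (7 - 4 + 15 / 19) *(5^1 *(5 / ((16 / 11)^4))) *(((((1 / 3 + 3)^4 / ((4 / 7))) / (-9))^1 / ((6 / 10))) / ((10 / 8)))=-69913748126245 / 103205684736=-677.42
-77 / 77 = -1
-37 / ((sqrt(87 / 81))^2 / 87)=-2997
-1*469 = -469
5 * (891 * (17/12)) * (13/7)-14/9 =2953273/252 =11719.34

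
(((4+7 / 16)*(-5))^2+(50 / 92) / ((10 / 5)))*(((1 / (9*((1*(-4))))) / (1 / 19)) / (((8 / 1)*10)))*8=-3673555 / 141312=-26.00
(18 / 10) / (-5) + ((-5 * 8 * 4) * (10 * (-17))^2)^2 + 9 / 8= 4276275200000153 / 200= 21381376000000.76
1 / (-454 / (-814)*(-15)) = -407 / 3405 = -0.12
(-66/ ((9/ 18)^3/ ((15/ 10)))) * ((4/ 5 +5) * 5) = -22968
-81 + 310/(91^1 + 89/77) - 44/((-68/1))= -4643673/60316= -76.99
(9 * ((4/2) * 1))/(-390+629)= 18/239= 0.08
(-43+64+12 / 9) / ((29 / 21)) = 469 / 29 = 16.17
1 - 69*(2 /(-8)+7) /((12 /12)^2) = -1859 /4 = -464.75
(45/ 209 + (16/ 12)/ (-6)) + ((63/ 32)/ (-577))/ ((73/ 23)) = -20247905/ 2535347232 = -0.01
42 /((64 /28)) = 147 /8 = 18.38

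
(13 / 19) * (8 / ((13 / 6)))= 48 / 19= 2.53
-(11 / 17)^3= -1331 / 4913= -0.27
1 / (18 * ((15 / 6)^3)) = 4 / 1125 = 0.00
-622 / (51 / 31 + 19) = -9641 / 320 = -30.13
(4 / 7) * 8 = 32 / 7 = 4.57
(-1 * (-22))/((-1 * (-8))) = 11/4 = 2.75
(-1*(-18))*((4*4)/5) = 288/5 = 57.60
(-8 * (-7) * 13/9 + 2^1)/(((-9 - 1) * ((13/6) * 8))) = -373/780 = -0.48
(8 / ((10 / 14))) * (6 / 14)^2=72 / 35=2.06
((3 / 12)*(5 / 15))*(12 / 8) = 1 / 8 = 0.12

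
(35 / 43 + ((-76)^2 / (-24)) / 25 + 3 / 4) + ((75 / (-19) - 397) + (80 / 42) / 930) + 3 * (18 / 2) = -60953240021 / 159560100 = -382.01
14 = 14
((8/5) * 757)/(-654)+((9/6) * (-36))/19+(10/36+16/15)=-624341/186390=-3.35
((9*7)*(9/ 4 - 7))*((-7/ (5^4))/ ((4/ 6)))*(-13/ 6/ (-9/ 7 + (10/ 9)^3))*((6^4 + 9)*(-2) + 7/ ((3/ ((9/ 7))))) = 1449112631967/ 4390000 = 330093.99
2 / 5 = 0.40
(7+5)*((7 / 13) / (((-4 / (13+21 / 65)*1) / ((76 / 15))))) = -460712 / 4225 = -109.04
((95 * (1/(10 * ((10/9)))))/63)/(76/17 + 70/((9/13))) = 2907/2261560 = 0.00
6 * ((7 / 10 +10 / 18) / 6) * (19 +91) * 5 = 6215 / 9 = 690.56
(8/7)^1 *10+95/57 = 275/21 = 13.10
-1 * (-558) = 558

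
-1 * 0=0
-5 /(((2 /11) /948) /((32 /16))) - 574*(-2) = -50992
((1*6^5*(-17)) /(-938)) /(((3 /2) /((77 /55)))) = 44064 /335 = 131.53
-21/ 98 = -3/ 14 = -0.21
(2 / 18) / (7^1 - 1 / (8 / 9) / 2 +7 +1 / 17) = 272 / 33039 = 0.01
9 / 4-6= -15 / 4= -3.75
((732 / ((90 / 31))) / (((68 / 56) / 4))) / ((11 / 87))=6141968 / 935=6568.95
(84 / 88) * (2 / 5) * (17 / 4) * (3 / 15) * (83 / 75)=9877 / 27500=0.36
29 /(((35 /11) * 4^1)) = 319 /140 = 2.28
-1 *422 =-422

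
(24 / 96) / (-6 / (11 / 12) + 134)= 0.00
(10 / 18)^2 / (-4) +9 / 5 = 2791 / 1620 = 1.72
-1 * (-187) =187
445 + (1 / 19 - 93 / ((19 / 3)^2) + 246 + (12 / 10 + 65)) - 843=-158959 / 1805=-88.07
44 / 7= 6.29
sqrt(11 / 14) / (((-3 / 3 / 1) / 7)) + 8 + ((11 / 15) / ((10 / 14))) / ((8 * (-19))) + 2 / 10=93403 / 11400 - sqrt(154) / 2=1.99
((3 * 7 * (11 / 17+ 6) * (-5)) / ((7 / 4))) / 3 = -2260 / 17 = -132.94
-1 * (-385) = 385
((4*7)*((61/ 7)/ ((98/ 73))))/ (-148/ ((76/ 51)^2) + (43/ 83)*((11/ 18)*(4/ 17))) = -163312492536/ 59816634311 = -2.73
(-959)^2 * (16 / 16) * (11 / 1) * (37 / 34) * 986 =10854994843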